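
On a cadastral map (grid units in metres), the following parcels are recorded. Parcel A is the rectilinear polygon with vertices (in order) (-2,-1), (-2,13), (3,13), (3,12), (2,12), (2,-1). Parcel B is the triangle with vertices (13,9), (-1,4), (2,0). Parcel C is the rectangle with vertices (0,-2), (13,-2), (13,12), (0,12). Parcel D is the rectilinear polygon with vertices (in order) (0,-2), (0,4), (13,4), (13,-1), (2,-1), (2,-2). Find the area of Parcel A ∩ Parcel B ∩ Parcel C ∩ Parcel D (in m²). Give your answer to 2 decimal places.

The intersection is the polygon with vertices (0,4), (2,4), (2,0), (0,2.667).
By the shoelace formula its area is 5.33.

5.33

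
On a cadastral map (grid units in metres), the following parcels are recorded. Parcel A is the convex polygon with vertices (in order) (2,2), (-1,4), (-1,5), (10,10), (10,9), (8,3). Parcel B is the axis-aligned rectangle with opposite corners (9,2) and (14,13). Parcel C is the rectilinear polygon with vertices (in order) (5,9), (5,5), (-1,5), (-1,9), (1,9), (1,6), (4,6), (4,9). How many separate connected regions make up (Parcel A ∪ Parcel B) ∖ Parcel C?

(Parcel A ∪ Parcel B) ∖ Parcel C splits into 2 disjoint pieces (area 91.0455, area 1.7818).

2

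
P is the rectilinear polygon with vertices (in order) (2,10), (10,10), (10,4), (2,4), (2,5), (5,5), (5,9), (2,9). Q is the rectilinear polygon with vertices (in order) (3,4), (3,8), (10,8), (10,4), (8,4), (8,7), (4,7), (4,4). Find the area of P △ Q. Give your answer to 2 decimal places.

|P| = 36, |Q| = 16, |P∩Q| = 12.
|P △ Q| = |P| + |Q| − 2·|P∩Q| = 36 + 16 − 24 = 28.00.

28.00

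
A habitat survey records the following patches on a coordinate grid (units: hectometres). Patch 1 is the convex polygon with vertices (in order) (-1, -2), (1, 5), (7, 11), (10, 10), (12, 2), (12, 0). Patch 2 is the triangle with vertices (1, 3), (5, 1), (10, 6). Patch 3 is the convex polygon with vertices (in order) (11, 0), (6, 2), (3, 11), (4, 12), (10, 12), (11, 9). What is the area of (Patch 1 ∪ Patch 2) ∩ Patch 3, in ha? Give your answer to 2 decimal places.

The region (Patch 1 ∪ Patch 2) ∩ Patch 3 is the polygon with vertices (7,11), (10,10), (11,6), (11,0), (6,2), (4,8).
By the shoelace formula its area is 53.00.

53.00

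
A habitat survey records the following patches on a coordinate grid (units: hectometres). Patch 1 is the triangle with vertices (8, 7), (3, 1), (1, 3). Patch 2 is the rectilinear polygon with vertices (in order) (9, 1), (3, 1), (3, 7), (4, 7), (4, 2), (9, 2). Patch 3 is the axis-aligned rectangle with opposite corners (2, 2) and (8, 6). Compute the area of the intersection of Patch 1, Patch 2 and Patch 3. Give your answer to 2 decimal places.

The intersection is the polygon with vertices (3,4.143), (4,4.714), (4,2.2), (3.833,2), (3,2).
By the shoelace formula its area is 2.41.

2.41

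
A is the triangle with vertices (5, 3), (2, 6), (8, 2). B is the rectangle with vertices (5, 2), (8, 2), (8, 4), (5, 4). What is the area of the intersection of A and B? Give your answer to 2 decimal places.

The intersection is the polygon with vertices (8,2), (5,3), (5,4).
By the shoelace formula its area is 1.50.

1.50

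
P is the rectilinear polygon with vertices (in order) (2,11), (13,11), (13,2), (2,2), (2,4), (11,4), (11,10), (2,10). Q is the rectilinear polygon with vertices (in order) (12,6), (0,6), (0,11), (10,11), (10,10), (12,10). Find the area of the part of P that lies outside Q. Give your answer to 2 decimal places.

33.00

|P| = 45, |P∩Q| = 12.
|P ∖ Q| = |P| − |P∩Q| = 45 − 12 = 33.00.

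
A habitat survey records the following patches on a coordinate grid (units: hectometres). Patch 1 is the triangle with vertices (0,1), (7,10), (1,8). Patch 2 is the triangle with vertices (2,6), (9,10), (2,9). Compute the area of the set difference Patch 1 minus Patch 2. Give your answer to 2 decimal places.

12.40

|Patch 1| = 20, |Patch 1∩Patch 2| = 7.5976.
|Patch 1 ∖ Patch 2| = |Patch 1| − |Patch 1∩Patch 2| = 20 − 7.5976 = 12.40.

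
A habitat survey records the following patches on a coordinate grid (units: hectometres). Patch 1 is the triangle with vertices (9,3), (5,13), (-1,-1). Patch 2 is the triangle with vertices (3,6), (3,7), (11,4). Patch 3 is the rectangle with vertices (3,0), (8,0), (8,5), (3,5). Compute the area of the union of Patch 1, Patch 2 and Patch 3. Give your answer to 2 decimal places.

By inclusion–exclusion:
Individual areas: |Patch 1| = 58, |Patch 2| = 4, |Patch 3| = 25.
|Patch 1∩Patch 2| = 3.5294.
|Patch 1∩Patch 3| = 17.
|Patch 2∩Patch 3| = 0.125.
|Patch 1∩Patch 2∩Patch 3| = 0.125.
|Patch 1 ∪ Patch 2 ∪ Patch 3| = 87 − 20.6544 + 0.125 = 66.47.

66.47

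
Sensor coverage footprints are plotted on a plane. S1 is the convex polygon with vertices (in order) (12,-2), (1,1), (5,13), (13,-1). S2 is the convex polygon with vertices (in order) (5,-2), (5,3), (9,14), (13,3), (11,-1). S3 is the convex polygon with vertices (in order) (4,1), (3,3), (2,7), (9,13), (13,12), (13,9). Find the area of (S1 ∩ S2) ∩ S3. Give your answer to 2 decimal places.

The region (S1 ∩ S2) ∩ S3 is the polygon with vertices (5,3), (7.222,9.111), (9.21,5.632), (5,1.889).
By the shoelace formula its area is 12.28.

12.28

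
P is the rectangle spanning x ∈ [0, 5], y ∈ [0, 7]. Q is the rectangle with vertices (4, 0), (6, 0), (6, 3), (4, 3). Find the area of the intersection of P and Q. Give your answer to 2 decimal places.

3.00

|P∩Q|: x∈[4,5], y∈[0,3] → 1·3 = 3.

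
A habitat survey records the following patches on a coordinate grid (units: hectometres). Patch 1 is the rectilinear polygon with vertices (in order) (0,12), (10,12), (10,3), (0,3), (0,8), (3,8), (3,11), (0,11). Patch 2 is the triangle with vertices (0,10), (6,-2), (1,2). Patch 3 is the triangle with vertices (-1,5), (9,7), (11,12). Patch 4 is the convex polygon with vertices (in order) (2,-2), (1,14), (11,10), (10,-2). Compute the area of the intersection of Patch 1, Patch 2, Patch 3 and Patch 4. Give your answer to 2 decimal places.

0.45

The intersection is the polygon with vertices (1.71,6.581), (2.182,5.636), (1.531,5.506), (1.472,6.442).
By the shoelace formula its area is 0.45.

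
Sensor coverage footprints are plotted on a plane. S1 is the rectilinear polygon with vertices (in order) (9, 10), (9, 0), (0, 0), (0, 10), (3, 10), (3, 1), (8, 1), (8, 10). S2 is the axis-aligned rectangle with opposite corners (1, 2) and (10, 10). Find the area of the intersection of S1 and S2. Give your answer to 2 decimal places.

24.00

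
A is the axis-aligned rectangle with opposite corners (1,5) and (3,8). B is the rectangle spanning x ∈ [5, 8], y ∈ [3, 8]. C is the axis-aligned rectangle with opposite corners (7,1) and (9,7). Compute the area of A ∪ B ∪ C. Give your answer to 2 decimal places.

29.00

By inclusion–exclusion:
Individual areas: |A| = 6, |B| = 15, |C| = 12.
|A∩B| = 0 (no overlap).
|A∩C| = 0 (no overlap).
|B∩C|: x∈[7,8], y∈[3,7] → 1·4 = 4.
|A∩B∩C| = 0.
|A ∪ B ∪ C| = 33 − 4 + 0 = 29.00.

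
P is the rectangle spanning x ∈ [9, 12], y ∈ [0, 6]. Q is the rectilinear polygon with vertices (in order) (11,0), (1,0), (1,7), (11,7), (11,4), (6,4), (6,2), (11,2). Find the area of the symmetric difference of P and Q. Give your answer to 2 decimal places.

62.00

|P| = 18, |Q| = 60, |P∩Q| = 8.
|P △ Q| = |P| + |Q| − 2·|P∩Q| = 18 + 60 − 16 = 62.00.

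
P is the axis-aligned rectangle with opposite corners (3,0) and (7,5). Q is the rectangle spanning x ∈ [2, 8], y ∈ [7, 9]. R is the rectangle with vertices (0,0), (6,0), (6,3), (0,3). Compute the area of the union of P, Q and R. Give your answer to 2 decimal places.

41.00

By inclusion–exclusion:
Individual areas: |P| = 20, |Q| = 12, |R| = 18.
|P∩Q| = 0 (no overlap).
|P∩R|: x∈[3,6], y∈[0,3] → 3·3 = 9.
|Q∩R| = 0 (no overlap).
|P∩Q∩R| = 0.
|P ∪ Q ∪ R| = 50 − 9 + 0 = 41.00.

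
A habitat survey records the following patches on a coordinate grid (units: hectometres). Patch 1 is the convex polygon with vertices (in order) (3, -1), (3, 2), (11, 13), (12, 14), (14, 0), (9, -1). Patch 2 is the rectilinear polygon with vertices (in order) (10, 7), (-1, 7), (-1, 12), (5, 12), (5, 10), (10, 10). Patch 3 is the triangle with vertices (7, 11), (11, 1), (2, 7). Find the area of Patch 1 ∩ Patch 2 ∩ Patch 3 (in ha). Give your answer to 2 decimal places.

1.71

The intersection is the polygon with vertices (6.636,7), (7.903,8.742), (8.6,7).
By the shoelace formula its area is 1.71.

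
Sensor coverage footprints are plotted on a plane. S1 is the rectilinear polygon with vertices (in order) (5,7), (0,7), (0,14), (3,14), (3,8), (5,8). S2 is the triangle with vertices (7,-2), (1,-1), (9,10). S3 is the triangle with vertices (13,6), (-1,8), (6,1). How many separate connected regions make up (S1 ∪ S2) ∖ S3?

3

(S1 ∪ S2) ∖ S3 splits into 3 disjoint pieces (area 20.5, area 18.8464, area 2.9155).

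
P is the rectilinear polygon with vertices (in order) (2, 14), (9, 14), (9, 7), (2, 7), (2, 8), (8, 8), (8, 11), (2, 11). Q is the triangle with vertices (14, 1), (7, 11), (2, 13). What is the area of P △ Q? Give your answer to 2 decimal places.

38.29

|P| = 31, |Q| = 18, |P∩Q| = 5.3571.
|P △ Q| = |P| + |Q| − 2·|P∩Q| = 31 + 18 − 10.7143 = 38.29.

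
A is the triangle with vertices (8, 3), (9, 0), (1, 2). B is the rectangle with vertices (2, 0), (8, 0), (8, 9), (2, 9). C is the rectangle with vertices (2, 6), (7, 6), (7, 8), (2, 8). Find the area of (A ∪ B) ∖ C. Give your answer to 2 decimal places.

45.57

|A ∪ B| = 55.5714.
|(A ∪ B) ∩ C| = 10.
|(A ∪ B) ∖ C| = 55.5714 − 10 = 45.57.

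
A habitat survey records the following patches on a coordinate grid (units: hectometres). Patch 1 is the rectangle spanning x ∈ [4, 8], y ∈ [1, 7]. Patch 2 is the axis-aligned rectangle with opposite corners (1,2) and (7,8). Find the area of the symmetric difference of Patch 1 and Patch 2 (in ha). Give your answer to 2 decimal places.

30.00

|Patch 1∩Patch 2|: x∈[4,7], y∈[2,7] → 3·5 = 15.
|Patch 1 △ Patch 2| = |Patch 1| + |Patch 2| − 2·|Patch 1∩Patch 2| = 24 + 36 − 30 = 30.00.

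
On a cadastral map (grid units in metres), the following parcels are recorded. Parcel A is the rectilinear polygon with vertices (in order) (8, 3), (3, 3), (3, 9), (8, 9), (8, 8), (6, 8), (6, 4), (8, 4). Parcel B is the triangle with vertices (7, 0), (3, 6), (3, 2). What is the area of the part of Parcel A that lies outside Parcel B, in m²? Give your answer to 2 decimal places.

|Parcel A| = 22, |Parcel A∩Parcel B| = 3.
|Parcel A ∖ Parcel B| = |Parcel A| − |Parcel A∩Parcel B| = 22 − 3 = 19.00.

19.00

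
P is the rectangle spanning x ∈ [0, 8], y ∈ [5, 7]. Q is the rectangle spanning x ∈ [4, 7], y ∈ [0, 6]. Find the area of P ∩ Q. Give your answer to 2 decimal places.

|P∩Q|: x∈[4,7], y∈[5,6] → 3·1 = 3.

3.00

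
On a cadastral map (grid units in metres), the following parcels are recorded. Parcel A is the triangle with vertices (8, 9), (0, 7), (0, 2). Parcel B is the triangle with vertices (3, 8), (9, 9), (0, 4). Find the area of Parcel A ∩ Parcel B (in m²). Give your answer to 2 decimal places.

9.44

The intersection is the polygon with vertices (6,8.5), (7.765,8.794), (6.261,7.478), (0,4), (2.769,7.692).
By the shoelace formula its area is 9.44.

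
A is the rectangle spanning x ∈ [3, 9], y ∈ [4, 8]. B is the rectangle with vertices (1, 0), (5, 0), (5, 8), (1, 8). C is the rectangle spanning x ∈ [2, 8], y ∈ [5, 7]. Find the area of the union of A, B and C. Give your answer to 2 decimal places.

By inclusion–exclusion:
Individual areas: |A| = 24, |B| = 32, |C| = 12.
|A∩B|: x∈[3,5], y∈[4,8] → 2·4 = 8.
|A∩C|: x∈[3,8], y∈[5,7] → 5·2 = 10.
|B∩C|: x∈[2,5], y∈[5,7] → 3·2 = 6.
|A∩B∩C| = 4.
|A ∪ B ∪ C| = 68 − 24 + 4 = 48.00.

48.00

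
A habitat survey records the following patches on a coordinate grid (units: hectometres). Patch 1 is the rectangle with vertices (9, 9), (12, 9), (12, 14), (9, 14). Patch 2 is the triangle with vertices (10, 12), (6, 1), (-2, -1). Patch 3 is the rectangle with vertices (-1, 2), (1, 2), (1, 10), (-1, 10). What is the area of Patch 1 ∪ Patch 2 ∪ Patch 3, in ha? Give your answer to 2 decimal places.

By inclusion–exclusion:
Individual areas: |Patch 1| = 15, |Patch 2| = 40, |Patch 3| = 16.
|Patch 1∩Patch 2| = 0.8333.
|Patch 1∩Patch 3| = 0 (no overlap).
|Patch 2∩Patch 3| = 0.0288.
|Patch 1∩Patch 2∩Patch 3| = 0.
|Patch 1 ∪ Patch 2 ∪ Patch 3| = 71 − 0.8622 + 0 = 70.14.

70.14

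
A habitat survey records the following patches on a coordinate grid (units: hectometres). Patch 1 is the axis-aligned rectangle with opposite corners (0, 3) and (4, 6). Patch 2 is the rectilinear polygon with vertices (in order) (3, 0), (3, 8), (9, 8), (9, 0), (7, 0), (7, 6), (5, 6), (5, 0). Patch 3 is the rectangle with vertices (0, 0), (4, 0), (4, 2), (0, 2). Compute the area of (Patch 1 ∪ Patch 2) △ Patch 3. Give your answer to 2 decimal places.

49.00

|Patch 1 ∪ Patch 2| = 45.
|(Patch 1 ∪ Patch 2) ∩ Patch 3| = 2.
|(Patch 1 ∪ Patch 2) △ Patch 3| = 45 + 8 − 4 = 49.00.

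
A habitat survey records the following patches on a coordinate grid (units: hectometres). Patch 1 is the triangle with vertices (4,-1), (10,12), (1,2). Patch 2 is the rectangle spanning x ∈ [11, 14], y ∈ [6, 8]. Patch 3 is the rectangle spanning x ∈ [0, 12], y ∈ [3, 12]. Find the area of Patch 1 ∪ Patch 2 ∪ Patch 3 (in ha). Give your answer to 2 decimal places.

122.74

By inclusion–exclusion:
Individual areas: |Patch 1| = 28.5, |Patch 2| = 6, |Patch 3| = 108.
|Patch 1∩Patch 2| = 0.
|Patch 1∩Patch 3| = 17.7577.
|Patch 2∩Patch 3|: x∈[11,12], y∈[6,8] → 1·2 = 2.
|Patch 1∩Patch 2∩Patch 3| = 0.
|Patch 1 ∪ Patch 2 ∪ Patch 3| = 142.5 − 19.7577 + 0 = 122.74.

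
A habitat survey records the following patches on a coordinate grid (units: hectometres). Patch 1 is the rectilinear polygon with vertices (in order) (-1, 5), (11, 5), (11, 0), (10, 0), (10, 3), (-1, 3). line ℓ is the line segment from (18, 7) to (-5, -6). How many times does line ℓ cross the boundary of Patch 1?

The segment meets the boundary at (10,2.478), (11,3.043).

2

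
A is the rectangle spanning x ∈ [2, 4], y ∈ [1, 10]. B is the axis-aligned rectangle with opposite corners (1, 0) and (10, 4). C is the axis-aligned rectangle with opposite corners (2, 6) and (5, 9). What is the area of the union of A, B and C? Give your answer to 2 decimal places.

51.00

By inclusion–exclusion:
Individual areas: |A| = 18, |B| = 36, |C| = 9.
|A∩B|: x∈[2,4], y∈[1,4] → 2·3 = 6.
|A∩C|: x∈[2,4], y∈[6,9] → 2·3 = 6.
|B∩C| = 0 (no overlap).
|A∩B∩C| = 0.
|A ∪ B ∪ C| = 63 − 12 + 0 = 51.00.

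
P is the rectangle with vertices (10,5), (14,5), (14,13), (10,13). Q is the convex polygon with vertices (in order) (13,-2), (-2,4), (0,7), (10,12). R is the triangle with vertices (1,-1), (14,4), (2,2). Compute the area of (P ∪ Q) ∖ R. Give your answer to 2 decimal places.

123.22

|P ∪ Q| = 132.75.
|(P ∪ Q) ∩ R| = 9.5314.
|(P ∪ Q) ∖ R| = 132.75 − 9.5314 = 123.22.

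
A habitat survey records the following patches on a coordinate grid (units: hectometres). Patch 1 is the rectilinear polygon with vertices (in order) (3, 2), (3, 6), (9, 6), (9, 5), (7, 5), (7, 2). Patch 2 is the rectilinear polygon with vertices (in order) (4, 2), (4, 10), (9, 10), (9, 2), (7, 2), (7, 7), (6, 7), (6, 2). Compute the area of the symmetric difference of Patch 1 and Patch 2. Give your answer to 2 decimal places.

|Patch 1| = 18, |Patch 2| = 35, |Patch 1∩Patch 2| = 10.
|Patch 1 △ Patch 2| = |Patch 1| + |Patch 2| − 2·|Patch 1∩Patch 2| = 18 + 35 − 20 = 33.00.

33.00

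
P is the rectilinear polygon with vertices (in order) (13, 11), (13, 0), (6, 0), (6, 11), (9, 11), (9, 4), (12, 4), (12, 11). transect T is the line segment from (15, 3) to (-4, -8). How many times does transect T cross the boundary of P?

The segment meets the boundary at (9.818,0), (13,1.842).

2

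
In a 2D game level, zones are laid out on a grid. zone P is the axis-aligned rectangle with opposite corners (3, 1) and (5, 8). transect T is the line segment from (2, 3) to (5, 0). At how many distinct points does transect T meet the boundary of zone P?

The segment meets the boundary at (4,1), (3,2).

2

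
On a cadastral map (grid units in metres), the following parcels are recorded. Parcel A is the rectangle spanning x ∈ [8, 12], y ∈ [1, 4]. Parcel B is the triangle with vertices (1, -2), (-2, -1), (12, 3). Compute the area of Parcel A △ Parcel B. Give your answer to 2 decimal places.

22.30

|Parcel A| = 12, |Parcel B| = 13, |Parcel A∩Parcel B| = 1.3506.
|Parcel A △ Parcel B| = |Parcel A| + |Parcel B| − 2·|Parcel A∩Parcel B| = 12 + 13 − 2.7013 = 22.30.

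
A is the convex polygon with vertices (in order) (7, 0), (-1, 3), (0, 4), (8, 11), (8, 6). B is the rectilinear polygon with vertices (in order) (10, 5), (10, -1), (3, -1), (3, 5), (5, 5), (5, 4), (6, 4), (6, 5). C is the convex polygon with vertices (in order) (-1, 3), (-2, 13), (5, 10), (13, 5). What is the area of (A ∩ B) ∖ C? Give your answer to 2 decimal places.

|A ∩ B| = 18.0833.
|(A ∩ B) ∩ C| = 4.1896.
|(A ∩ B) ∖ C| = 18.0833 − 4.1896 = 13.89.

13.89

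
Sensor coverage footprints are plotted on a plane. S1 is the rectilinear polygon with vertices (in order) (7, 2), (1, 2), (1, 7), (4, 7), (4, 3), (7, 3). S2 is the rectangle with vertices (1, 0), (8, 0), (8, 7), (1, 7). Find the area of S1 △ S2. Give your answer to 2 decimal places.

|S1| = 18, |S2| = 49, |S1∩S2| = 18.
|S1 △ S2| = |S1| + |S2| − 2·|S1∩S2| = 18 + 49 − 36 = 31.00.

31.00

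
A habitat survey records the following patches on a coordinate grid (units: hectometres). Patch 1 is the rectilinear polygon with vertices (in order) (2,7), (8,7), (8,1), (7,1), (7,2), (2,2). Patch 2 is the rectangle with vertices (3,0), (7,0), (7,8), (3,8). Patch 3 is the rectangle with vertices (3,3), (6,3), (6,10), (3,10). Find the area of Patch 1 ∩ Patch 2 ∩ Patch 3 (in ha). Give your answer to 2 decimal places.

The intersection is the polygon with vertices (3,7), (6,7), (6,3), (3,3).
By the shoelace formula its area is 12.00.

12.00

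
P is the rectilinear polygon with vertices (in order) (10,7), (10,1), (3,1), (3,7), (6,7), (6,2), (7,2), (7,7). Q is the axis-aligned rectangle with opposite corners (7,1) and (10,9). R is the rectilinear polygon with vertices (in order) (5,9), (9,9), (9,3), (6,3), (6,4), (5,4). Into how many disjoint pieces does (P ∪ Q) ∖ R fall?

1

(P ∪ Q) ∖ R is a single connected region.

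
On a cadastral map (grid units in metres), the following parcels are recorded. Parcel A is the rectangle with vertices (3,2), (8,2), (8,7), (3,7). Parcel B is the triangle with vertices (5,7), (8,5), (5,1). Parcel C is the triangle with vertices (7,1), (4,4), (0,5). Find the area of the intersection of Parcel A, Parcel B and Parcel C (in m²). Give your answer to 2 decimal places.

0.46

The intersection is the polygon with vertices (5,3), (5.857,2.143), (5.75,2), (5.25,2), (5,2.143).
By the shoelace formula its area is 0.46.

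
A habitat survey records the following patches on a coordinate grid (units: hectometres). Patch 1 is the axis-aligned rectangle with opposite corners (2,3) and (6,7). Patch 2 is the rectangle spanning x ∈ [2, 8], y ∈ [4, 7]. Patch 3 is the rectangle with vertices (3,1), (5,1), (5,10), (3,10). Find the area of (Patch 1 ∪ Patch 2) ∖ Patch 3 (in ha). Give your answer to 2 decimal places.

14.00

|Patch 1 ∪ Patch 2| = 22.
|(Patch 1 ∪ Patch 2) ∩ Patch 3| = 8.
|(Patch 1 ∪ Patch 2) ∖ Patch 3| = 22 − 8 = 14.00.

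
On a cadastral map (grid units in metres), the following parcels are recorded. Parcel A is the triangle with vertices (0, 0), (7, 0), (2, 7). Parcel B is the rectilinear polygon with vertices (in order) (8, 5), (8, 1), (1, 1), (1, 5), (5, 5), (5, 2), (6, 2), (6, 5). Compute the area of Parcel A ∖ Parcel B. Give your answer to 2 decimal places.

|Parcel A| = 24.5, |Parcel A∩Parcel B| = 14.8786.
|Parcel A ∖ Parcel B| = |Parcel A| − |Parcel A∩Parcel B| = 24.5 − 14.8786 = 9.62.

9.62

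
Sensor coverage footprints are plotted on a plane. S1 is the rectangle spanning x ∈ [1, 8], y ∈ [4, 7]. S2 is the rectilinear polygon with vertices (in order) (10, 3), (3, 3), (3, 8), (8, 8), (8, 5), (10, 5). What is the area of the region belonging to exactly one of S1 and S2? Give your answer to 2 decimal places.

|S1| = 21, |S2| = 29, |S1∩S2| = 15.
|S1 △ S2| = |S1| + |S2| − 2·|S1∩S2| = 21 + 29 − 30 = 20.00.

20.00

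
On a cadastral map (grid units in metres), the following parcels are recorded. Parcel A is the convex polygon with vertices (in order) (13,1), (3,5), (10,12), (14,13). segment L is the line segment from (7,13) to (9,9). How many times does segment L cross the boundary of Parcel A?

The segment meets the boundary at (8.333,10.333).

1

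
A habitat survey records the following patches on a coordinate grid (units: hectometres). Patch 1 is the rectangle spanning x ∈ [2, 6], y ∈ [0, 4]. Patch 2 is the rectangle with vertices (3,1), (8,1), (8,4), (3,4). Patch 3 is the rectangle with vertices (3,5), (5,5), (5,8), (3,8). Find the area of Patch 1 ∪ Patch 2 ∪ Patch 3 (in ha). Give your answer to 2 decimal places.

By inclusion–exclusion:
Individual areas: |Patch 1| = 16, |Patch 2| = 15, |Patch 3| = 6.
|Patch 1∩Patch 2|: x∈[3,6], y∈[1,4] → 3·3 = 9.
|Patch 1∩Patch 3| = 0 (no overlap).
|Patch 2∩Patch 3| = 0 (no overlap).
|Patch 1∩Patch 2∩Patch 3| = 0.
|Patch 1 ∪ Patch 2 ∪ Patch 3| = 37 − 9 + 0 = 28.00.

28.00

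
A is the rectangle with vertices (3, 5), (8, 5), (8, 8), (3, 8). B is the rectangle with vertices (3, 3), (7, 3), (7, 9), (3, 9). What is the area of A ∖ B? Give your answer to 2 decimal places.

3.00

|A∩B|: x∈[3,7], y∈[5,8] → 4·3 = 12.
|A| = 15.
|A ∖ B| = |A| − |A∩B| = 15 − 12 = 3.00.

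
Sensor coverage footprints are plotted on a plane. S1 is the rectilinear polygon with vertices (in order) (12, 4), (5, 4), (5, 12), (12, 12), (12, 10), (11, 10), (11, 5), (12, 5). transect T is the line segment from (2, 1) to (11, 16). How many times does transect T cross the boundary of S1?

The segment meets the boundary at (8.6,12), (5,6).

2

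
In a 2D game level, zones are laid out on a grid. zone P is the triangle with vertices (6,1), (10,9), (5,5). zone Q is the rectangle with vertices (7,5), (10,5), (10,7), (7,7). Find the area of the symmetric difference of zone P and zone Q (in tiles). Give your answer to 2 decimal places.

12.20

|zone P| = 12, |zone Q| = 6, |zone P∩zone Q| = 2.9.
|zone P △ zone Q| = |zone P| + |zone Q| − 2·|zone P∩zone Q| = 12 + 6 − 5.8 = 12.20.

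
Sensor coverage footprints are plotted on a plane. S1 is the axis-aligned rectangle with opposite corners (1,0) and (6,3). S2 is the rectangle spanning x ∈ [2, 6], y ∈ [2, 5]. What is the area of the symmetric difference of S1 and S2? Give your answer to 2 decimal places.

19.00

|S1∩S2|: x∈[2,6], y∈[2,3] → 4·1 = 4.
|S1 △ S2| = |S1| + |S2| − 2·|S1∩S2| = 15 + 12 − 8 = 19.00.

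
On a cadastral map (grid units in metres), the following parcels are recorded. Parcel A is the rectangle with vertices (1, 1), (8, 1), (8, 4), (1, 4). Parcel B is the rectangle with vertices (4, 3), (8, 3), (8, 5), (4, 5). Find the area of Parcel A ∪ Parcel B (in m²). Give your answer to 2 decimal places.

25.00

By inclusion–exclusion:
Individual areas: |Parcel A| = 21, |Parcel B| = 8.
|Parcel A∩Parcel B|: x∈[4,8], y∈[3,4] → 4·1 = 4.
|Parcel A ∪ Parcel B| = 29 − 4 = 25.00.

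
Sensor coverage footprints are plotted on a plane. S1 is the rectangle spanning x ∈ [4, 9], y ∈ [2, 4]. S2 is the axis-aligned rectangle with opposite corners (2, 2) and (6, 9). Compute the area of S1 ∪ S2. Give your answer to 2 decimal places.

34.00

By inclusion–exclusion:
Individual areas: |S1| = 10, |S2| = 28.
|S1∩S2|: x∈[4,6], y∈[2,4] → 2·2 = 4.
|S1 ∪ S2| = 38 − 4 = 34.00.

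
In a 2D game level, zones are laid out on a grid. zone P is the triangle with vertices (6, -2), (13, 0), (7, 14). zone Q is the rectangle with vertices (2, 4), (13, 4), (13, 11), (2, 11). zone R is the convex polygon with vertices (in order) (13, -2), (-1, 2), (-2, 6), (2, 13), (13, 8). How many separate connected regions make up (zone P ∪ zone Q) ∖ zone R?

2

(zone P ∪ zone Q) ∖ zone R splits into 2 disjoint pieces (area 3.3772, area 12.1098).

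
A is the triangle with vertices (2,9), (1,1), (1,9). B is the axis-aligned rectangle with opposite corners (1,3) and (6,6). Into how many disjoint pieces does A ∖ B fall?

2

A ∖ B splits into 2 disjoint pieces (area 2.4375, area 0.25).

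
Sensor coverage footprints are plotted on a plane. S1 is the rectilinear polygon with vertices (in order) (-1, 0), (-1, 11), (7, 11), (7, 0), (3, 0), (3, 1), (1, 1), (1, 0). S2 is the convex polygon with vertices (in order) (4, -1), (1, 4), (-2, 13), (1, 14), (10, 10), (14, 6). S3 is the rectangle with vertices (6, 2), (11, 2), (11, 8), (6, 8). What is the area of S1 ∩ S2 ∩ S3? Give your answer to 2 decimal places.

The intersection is the polygon with vertices (7,2), (6,2), (6,8), (7,8).
By the shoelace formula its area is 6.00.

6.00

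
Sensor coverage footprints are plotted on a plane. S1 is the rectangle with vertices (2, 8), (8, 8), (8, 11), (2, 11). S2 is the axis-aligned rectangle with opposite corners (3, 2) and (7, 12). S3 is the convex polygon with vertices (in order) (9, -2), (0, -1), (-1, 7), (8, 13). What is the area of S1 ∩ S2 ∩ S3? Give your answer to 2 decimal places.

10.67

The intersection is the polygon with vertices (7,8), (3,8), (3,9.667), (5,11), (7,11).
By the shoelace formula its area is 10.67.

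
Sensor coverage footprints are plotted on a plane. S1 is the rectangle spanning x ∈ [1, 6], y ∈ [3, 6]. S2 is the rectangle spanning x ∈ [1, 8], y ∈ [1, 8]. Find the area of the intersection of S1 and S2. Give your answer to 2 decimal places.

|S1∩S2|: x∈[1,6], y∈[3,6] → 5·3 = 15.

15.00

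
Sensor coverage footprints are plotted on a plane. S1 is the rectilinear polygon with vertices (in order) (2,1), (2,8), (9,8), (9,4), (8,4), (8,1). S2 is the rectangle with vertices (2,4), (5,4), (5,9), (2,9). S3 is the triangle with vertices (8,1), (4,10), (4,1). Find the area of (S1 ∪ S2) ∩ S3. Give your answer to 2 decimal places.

17.78

The region (S1 ∪ S2) ∩ S3 is the polygon with vertices (4.444,9), (8,1), (4,1), (4,9).
By the shoelace formula its area is 17.78.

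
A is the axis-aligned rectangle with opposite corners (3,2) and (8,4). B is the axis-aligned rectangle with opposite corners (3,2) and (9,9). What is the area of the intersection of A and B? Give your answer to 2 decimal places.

10.00

|A∩B|: x∈[3,8], y∈[2,4] → 5·2 = 10.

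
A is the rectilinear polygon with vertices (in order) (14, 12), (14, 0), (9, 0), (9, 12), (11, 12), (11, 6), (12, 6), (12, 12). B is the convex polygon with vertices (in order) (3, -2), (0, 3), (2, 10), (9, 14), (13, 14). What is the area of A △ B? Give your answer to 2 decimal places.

|A| = 54, |B| = 91.5, |A∩B| = 5.6.
|A △ B| = |A| + |B| − 2·|A∩B| = 54 + 91.5 − 11.2 = 134.30.

134.30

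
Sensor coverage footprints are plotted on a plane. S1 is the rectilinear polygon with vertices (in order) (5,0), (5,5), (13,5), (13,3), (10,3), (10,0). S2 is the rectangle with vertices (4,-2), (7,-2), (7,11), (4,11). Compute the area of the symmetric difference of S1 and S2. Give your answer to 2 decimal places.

|S1| = 31, |S2| = 39, |S1∩S2| = 10.
|S1 △ S2| = |S1| + |S2| − 2·|S1∩S2| = 31 + 39 − 20 = 50.00.

50.00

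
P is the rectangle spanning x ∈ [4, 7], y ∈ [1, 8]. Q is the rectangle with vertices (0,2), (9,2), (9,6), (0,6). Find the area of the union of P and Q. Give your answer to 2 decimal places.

45.00

By inclusion–exclusion:
Individual areas: |P| = 21, |Q| = 36.
|P∩Q|: x∈[4,7], y∈[2,6] → 3·4 = 12.
|P ∪ Q| = 57 − 12 = 45.00.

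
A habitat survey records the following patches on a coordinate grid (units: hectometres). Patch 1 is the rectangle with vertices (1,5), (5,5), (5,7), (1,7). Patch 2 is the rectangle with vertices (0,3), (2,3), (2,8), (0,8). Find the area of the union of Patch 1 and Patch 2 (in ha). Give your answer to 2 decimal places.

16.00

By inclusion–exclusion:
Individual areas: |Patch 1| = 8, |Patch 2| = 10.
|Patch 1∩Patch 2|: x∈[1,2], y∈[5,7] → 1·2 = 2.
|Patch 1 ∪ Patch 2| = 18 − 2 = 16.00.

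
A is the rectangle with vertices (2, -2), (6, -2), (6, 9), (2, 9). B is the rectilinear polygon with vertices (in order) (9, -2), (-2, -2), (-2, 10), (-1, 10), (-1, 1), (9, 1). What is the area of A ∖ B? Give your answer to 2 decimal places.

|A| = 44, |A∩B| = 12.
|A ∖ B| = |A| − |A∩B| = 44 − 12 = 32.00.

32.00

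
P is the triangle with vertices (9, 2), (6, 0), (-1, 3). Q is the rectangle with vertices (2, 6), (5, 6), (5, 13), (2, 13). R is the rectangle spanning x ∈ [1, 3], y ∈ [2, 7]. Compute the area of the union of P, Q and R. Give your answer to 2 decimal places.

By inclusion–exclusion:
Individual areas: |P| = 11.5, |Q| = 21, |R| = 10.
|P∩Q| = 0.
|P∩R| = 1.3762.
|Q∩R|: x∈[2,3], y∈[6,7] → 1·1 = 1.
|P∩Q∩R| = 0.
|P ∪ Q ∪ R| = 42.5 − 2.3762 + 0 = 40.12.

40.12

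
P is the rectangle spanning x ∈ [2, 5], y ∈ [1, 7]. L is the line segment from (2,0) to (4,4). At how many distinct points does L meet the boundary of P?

1

The segment meets the boundary at (2.5,1).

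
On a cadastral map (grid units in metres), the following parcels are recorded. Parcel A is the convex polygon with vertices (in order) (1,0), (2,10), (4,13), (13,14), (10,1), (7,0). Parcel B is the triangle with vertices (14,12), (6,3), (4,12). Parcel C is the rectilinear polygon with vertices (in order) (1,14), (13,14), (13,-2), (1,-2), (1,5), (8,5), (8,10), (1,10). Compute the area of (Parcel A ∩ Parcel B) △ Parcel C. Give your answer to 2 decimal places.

|Parcel A ∩ Parcel B| = 43.3771.
|(Parcel A ∩ Parcel B) ∩ Parcel C| = 28.4049.
|(Parcel A ∩ Parcel B) △ Parcel C| = 43.3771 + 157 − 56.8098 = 143.57.

143.57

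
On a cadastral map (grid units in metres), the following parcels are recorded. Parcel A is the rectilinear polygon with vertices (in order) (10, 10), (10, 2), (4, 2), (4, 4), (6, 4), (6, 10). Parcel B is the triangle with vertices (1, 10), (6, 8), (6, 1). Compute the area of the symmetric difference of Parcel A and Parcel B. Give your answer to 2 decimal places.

|Parcel A| = 36, |Parcel B| = 17.5, |Parcel A∩Parcel B| = 2.2222.
|Parcel A △ Parcel B| = |Parcel A| + |Parcel B| − 2·|Parcel A∩Parcel B| = 36 + 17.5 − 4.4444 = 49.06.

49.06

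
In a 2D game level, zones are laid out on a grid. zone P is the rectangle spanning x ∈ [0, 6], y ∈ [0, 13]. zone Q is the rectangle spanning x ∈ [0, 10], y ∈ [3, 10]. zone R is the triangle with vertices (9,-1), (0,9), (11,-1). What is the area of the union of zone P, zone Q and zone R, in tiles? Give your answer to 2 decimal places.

By inclusion–exclusion:
Individual areas: |zone P| = 78, |zone Q| = 70, |zone R| = 10.
|zone P∩zone Q|: x∈[0,6], y∈[3,10] → 6·7 = 42.
|zone P∩zone R| = 3.6364.
|zone Q∩zone R| = 3.6.
|zone P∩zone Q∩zone R| = 3.4364.
|zone P ∪ zone Q ∪ zone R| = 158 − 49.2364 + 3.4364 = 112.20.

112.20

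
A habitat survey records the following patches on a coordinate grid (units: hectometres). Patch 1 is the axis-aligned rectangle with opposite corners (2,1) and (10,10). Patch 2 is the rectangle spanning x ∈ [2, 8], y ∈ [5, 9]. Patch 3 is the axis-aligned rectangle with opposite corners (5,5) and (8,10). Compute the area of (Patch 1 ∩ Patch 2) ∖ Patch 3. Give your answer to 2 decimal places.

|Patch 1 ∩ Patch 2| = 24.
|(Patch 1 ∩ Patch 2) ∩ Patch 3| = 12.
|(Patch 1 ∩ Patch 2) ∖ Patch 3| = 24 − 12 = 12.00.

12.00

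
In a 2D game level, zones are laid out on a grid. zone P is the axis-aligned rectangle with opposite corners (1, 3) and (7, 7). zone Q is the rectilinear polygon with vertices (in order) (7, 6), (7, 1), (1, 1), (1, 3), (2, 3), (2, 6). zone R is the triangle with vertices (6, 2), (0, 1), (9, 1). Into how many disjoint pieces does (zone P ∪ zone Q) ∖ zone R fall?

(zone P ∪ zone Q) ∖ zone R is a single connected region.

1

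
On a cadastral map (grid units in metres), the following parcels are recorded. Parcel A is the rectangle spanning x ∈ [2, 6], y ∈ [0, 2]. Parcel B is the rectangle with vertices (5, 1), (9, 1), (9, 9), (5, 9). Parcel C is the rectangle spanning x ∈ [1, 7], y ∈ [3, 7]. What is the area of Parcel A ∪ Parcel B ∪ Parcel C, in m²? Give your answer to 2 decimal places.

By inclusion–exclusion:
Individual areas: |Parcel A| = 8, |Parcel B| = 32, |Parcel C| = 24.
|Parcel A∩Parcel B|: x∈[5,6], y∈[1,2] → 1·1 = 1.
|Parcel A∩Parcel C| = 0 (no overlap).
|Parcel B∩Parcel C|: x∈[5,7], y∈[3,7] → 2·4 = 8.
|Parcel A∩Parcel B∩Parcel C| = 0.
|Parcel A ∪ Parcel B ∪ Parcel C| = 64 − 9 + 0 = 55.00.

55.00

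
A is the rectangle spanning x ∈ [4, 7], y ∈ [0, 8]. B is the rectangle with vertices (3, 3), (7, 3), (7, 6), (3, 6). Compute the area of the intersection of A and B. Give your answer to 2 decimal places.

|A∩B|: x∈[4,7], y∈[3,6] → 3·3 = 9.

9.00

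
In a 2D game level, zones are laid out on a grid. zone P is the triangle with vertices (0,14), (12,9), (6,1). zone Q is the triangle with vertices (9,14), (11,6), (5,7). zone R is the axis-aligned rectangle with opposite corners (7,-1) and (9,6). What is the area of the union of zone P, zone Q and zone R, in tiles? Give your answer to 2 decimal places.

78.21

By inclusion–exclusion:
Individual areas: |zone P| = 63, |zone Q| = 23, |zone R| = 14.
|zone P∩zone Q| = 17.1271.
|zone P∩zone R| = 4.6667.
|zone Q∩zone R| = 0.
|zone P∩zone Q∩zone R| = 0.
|zone P ∪ zone Q ∪ zone R| = 100 − 21.7938 + 0 = 78.21.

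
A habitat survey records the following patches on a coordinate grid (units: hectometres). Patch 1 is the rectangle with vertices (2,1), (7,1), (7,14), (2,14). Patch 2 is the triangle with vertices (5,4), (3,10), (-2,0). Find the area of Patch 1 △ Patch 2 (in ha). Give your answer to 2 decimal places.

|Patch 1| = 65, |Patch 2| = 25, |Patch 1∩Patch 2| = 13.5714.
|Patch 1 △ Patch 2| = |Patch 1| + |Patch 2| − 2·|Patch 1∩Patch 2| = 65 + 25 − 27.1429 = 62.86.

62.86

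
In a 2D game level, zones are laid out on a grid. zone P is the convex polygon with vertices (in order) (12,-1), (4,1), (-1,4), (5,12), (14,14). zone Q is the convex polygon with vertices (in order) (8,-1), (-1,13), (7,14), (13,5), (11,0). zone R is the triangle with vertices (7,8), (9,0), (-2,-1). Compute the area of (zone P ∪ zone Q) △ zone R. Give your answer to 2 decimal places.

|zone P ∪ zone Q| = 163.079.
|(zone P ∪ zone Q) ∩ zone R| = 30.6775.
|(zone P ∪ zone Q) △ zone R| = 163.079 + 45 − 61.3549 = 146.72.

146.72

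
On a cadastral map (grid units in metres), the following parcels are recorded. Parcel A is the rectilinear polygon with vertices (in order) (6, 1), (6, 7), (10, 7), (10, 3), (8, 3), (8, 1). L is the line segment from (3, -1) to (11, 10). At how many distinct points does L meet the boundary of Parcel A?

The segment meets the boundary at (8.818,7), (6,3.125).

2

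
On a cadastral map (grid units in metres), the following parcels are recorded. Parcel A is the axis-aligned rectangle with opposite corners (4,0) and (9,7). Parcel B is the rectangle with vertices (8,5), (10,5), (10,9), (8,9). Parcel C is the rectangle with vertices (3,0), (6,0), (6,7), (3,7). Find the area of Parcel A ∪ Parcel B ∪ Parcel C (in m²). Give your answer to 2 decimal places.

48.00

By inclusion–exclusion:
Individual areas: |Parcel A| = 35, |Parcel B| = 8, |Parcel C| = 21.
|Parcel A∩Parcel B|: x∈[8,9], y∈[5,7] → 1·2 = 2.
|Parcel A∩Parcel C|: x∈[4,6], y∈[0,7] → 2·7 = 14.
|Parcel B∩Parcel C| = 0 (no overlap).
|Parcel A∩Parcel B∩Parcel C| = 0.
|Parcel A ∪ Parcel B ∪ Parcel C| = 64 − 16 + 0 = 48.00.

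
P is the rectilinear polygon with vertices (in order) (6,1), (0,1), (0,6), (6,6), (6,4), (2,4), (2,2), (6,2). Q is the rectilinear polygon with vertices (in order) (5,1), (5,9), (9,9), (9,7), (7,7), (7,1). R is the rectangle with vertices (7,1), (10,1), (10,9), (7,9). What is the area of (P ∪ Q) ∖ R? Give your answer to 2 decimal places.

35.00

|P ∪ Q| = 39.
|(P ∪ Q) ∩ R| = 4.
|(P ∪ Q) ∖ R| = 39 − 4 = 35.00.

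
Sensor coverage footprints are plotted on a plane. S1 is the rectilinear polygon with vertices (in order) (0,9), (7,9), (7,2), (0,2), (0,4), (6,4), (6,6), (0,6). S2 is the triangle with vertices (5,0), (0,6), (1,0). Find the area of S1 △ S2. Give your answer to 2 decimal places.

|S1| = 37, |S2| = 12, |S1∩S2| = 4.
|S1 △ S2| = |S1| + |S2| − 2·|S1∩S2| = 37 + 12 − 8 = 41.00.

41.00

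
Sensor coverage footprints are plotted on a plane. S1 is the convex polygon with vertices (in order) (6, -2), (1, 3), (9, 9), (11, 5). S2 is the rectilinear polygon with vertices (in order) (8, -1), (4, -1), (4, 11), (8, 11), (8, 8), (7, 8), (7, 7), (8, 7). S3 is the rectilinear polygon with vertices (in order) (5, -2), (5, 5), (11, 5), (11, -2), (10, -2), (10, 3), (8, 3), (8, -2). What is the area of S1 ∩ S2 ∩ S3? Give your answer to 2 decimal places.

16.84

The intersection is the polygon with vertices (8,3), (8,0.8), (6.714,-1), (5,-1), (5,5), (8,5).
By the shoelace formula its area is 16.84.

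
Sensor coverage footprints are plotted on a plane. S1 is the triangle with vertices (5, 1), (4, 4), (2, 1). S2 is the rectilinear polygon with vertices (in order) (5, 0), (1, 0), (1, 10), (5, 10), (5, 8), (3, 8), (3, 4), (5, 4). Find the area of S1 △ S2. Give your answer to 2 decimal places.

|S1| = 4.5, |S2| = 32, |S1∩S2| = 4.5.
|S1 △ S2| = |S1| + |S2| − 2·|S1∩S2| = 4.5 + 32 − 9 = 27.50.

27.50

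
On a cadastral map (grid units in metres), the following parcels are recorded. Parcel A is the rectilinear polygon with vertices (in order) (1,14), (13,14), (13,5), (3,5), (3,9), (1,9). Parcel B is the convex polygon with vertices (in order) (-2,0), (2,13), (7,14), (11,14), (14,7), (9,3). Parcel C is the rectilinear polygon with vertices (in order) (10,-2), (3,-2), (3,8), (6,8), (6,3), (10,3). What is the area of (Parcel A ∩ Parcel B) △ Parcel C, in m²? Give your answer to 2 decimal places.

|Parcel A ∩ Parcel B| = 89.3083.
|(Parcel A ∩ Parcel B) ∩ Parcel C| = 9.
|(Parcel A ∩ Parcel B) △ Parcel C| = 89.3083 + 50 − 18 = 121.31.

121.31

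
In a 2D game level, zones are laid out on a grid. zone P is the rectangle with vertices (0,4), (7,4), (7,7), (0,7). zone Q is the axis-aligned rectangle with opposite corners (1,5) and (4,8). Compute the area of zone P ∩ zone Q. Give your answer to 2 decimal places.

|zone P∩zone Q|: x∈[1,4], y∈[5,7] → 3·2 = 6.

6.00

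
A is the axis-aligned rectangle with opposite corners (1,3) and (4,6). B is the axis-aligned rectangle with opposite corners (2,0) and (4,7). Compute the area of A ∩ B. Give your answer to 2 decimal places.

|A∩B|: x∈[2,4], y∈[3,6] → 2·3 = 6.

6.00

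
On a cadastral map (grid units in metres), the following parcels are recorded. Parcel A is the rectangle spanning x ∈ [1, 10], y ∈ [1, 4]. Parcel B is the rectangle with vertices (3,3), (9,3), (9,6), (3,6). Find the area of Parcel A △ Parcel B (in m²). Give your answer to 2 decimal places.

33.00

|Parcel A∩Parcel B|: x∈[3,9], y∈[3,4] → 6·1 = 6.
|Parcel A △ Parcel B| = |Parcel A| + |Parcel B| − 2·|Parcel A∩Parcel B| = 27 + 18 − 12 = 33.00.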